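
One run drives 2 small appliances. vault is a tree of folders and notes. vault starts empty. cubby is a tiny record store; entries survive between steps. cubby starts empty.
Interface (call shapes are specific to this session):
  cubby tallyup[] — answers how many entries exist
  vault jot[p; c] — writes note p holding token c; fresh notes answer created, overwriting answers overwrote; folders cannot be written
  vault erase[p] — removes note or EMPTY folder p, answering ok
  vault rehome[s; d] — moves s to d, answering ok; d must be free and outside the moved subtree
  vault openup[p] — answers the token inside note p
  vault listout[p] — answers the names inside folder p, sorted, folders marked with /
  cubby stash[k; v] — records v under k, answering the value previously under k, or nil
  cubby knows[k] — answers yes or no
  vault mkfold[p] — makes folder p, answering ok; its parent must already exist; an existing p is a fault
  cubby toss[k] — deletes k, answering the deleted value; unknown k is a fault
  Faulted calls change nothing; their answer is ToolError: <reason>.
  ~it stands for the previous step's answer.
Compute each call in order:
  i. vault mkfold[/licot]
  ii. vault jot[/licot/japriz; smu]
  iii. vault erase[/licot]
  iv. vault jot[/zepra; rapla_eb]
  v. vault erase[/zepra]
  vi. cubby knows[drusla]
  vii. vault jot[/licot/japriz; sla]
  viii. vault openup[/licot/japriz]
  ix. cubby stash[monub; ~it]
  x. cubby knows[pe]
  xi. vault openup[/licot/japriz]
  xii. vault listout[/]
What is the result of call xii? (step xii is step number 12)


! vault mkfold(/licot) : ok
! vault jot(/licot/japriz, smu) : created
! vault erase(/licot) : ToolError: not empty
! vault jot(/zepra, rapla_eb) : created
! vault erase(/zepra) : ok
! cubby knows(drusla) : no
! vault jot(/licot/japriz, sla) : overwrote
! vault openup(/licot/japriz) : sla
! cubby stash(monub, ~it) : nil
! cubby knows(pe) : no
! vault openup(/licot/japriz) : sla
! vault listout(/) : [licot/]

Answer: [licot/]


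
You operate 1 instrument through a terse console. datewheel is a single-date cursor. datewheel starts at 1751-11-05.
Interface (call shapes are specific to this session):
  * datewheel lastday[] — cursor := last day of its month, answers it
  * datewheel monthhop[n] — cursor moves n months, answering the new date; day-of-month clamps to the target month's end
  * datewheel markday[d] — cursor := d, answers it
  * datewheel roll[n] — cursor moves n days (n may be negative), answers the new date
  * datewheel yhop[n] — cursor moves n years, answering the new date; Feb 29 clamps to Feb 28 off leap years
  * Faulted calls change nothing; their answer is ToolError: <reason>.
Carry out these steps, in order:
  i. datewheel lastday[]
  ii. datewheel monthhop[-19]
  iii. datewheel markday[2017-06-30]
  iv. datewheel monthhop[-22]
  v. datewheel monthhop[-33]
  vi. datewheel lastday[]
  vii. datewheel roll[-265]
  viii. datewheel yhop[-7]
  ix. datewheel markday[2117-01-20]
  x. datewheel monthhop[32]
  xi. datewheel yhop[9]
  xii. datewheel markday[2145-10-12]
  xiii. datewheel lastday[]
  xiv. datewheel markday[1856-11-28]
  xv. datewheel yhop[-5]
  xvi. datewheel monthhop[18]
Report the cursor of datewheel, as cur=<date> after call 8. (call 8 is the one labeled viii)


·→ datewheel lastday()
·← 1751-11-30
·→ datewheel monthhop(-19)
·← 1750-04-30
·→ datewheel markday(2017-06-30)
·← 2017-06-30
·→ datewheel monthhop(-22)
·← 2015-08-30
·→ datewheel monthhop(-33)
·← 2012-11-30
·→ datewheel lastday()
·← 2012-11-30
·→ datewheel roll(-265)
·← 2012-03-10
·→ datewheel yhop(-7)
·← 2005-03-10
·→ datewheel markday(2117-01-20)
·← 2117-01-20
·→ datewheel monthhop(32)
·← 2119-09-20
·→ datewheel yhop(9)
·← 2128-09-20
·→ datewheel markday(2145-10-12)
·← 2145-10-12
·→ datewheel lastday()
·← 2145-10-31
·→ datewheel markday(1856-11-28)
·← 1856-11-28
·→ datewheel yhop(-5)
·← 1851-11-28
·→ datewheel monthhop(18)
·← 1853-05-28

Answer: cur=2005-03-10


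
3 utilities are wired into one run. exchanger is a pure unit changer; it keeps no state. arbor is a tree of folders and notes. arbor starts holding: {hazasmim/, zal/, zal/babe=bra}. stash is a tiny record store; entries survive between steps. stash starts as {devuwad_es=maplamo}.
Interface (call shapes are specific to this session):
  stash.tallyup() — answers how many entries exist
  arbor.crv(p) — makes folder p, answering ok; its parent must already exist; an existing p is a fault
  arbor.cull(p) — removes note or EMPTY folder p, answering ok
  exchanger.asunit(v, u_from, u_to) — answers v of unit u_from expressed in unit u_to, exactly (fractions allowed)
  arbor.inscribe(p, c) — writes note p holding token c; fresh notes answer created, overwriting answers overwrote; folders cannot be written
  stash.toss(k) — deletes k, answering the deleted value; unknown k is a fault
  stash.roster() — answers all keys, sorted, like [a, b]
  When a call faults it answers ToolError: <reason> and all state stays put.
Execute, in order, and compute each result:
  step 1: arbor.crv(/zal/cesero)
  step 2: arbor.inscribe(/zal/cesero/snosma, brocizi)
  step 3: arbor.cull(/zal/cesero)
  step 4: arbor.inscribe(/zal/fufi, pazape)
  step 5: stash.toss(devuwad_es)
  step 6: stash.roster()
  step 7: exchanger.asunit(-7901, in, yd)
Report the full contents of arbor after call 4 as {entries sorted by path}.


Answer: {hazasmim/, zal/, zal/babe=bra, zal/cesero/, zal/cesero/snosma=brocizi, zal/fufi=pazape}

Derivation:
% crv p: /zal/cesero
  ok
% inscribe p: /zal/cesero/snosma c: brocizi
  created
% cull p: /zal/cesero
  ToolError: not empty
% inscribe p: /zal/fufi c: pazape
  created
% toss k: devuwad_es
  maplamo
% roster
  []
% asunit v: -7901 u_from: in u_to: yd
  -7901/36


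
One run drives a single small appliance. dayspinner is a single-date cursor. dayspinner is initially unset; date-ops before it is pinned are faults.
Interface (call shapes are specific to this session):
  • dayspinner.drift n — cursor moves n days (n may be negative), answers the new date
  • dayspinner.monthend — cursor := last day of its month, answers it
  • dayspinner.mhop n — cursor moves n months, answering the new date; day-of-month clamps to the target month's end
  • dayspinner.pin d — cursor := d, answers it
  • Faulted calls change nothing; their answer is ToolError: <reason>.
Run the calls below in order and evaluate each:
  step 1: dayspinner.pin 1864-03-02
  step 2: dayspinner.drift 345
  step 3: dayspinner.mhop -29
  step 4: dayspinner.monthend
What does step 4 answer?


Answer: 1862-09-30

Derivation:
;; 1. pin(d→1864-03-02) == 1864-03-02
;; 2. drift(n→345) == 1865-02-10
;; 3. mhop(n→-29) == 1862-09-10
;; 4. monthend() == 1862-09-30


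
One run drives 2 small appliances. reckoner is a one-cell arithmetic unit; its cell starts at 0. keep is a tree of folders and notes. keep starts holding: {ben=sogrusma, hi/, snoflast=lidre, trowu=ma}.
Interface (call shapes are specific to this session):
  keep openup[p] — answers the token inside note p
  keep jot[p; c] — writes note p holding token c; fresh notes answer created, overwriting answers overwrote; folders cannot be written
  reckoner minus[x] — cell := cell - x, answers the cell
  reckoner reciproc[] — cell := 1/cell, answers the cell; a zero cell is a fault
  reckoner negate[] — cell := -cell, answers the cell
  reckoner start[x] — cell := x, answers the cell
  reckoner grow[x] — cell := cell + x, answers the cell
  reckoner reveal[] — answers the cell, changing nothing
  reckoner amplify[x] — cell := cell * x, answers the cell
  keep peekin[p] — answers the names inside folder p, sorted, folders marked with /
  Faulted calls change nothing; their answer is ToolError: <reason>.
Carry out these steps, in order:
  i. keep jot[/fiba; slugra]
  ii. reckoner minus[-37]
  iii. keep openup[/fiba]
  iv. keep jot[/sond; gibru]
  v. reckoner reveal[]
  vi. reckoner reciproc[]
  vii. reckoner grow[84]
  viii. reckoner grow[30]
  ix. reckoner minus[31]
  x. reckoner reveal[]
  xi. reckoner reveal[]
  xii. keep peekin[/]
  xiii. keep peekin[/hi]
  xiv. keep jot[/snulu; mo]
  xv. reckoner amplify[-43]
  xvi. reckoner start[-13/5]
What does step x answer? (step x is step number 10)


Answer: 3072/37

Derivation:
Calling keep jot(/fiba, slugra), and get created.
I try reckoner minus(-37), and observe 37.
Invoking keep openup(/fiba), and observe slugra.
I use keep jot(/sond, gibru), and see created.
I try reckoner reveal(), and get 37.
Using reckoner reciproc(), and observe 1/37.
I use reckoner grow(84), giving 3109/37.
Then reckoner grow(30), yielding 4219/37.
Invoking reckoner minus(31), and see 3072/37.
Using reckoner reveal(), giving 3072/37.
Invoking reckoner reveal, — result: 3072/37.
I invoke keep peekin(/), and observe [ben, fiba, hi/, snoflast, sond, trowu].
I use keep peekin(/hi), giving [].
Next I call keep jot(/snulu, mo), and observe created.
Using reckoner amplify(-43), and see -132096/37.
I call reckoner start(-13/5), and see -13/5.


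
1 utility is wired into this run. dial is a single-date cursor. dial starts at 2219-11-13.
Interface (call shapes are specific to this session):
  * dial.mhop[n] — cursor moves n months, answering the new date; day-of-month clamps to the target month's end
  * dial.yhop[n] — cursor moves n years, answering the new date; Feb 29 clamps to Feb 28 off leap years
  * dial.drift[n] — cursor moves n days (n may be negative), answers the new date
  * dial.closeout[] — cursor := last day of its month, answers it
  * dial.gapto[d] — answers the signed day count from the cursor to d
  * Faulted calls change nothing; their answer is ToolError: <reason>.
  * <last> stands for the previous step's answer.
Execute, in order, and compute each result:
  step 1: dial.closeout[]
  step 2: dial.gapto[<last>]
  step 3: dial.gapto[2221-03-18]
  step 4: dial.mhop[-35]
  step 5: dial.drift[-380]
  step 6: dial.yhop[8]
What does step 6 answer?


Answer: 2223-12-16

Derivation:
Next I call dial.closeout(), — result: 2219-11-30.
Next I call dial.gapto passing d=<last>, which returns 0.
Now I run dial.gapto passing d=2221-03-18, and get 474.
I call dial.mhop passing n=-35, yielding 2216-12-30.
I use dial.drift passing n=-380, which returns 2215-12-16.
Invoking dial.yhop passing n=8, — result: 2223-12-16.


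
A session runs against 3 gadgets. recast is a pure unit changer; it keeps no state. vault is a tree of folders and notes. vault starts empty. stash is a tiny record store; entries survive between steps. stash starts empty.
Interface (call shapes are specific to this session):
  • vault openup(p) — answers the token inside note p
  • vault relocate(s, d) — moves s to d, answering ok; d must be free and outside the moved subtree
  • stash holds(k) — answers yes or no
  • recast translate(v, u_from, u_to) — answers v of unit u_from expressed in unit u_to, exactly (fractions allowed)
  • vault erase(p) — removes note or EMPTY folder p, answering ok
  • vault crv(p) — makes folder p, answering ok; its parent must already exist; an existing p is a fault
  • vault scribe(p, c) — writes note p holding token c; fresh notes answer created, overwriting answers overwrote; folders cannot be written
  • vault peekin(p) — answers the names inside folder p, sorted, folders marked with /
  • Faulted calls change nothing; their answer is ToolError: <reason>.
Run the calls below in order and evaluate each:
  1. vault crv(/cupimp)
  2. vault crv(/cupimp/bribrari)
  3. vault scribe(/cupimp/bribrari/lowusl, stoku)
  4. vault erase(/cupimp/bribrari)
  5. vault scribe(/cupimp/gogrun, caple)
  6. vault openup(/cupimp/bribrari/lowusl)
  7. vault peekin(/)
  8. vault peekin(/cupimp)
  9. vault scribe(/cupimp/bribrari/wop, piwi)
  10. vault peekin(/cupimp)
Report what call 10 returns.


Answer: [bribrari/, gogrun]

Derivation:
==> vault crv(p: /cupimp)
<== ok
==> vault crv(p: /cupimp/bribrari)
<== ok
==> vault scribe(p: /cupimp/bribrari/lowusl, c: stoku)
<== created
==> vault erase(p: /cupimp/bribrari)
<== ToolError: not empty
==> vault scribe(p: /cupimp/gogrun, c: caple)
<== created
==> vault openup(p: /cupimp/bribrari/lowusl)
<== stoku
==> vault peekin(p: /)
<== [cupimp/]
==> vault peekin(p: /cupimp)
<== [bribrari/, gogrun]
==> vault scribe(p: /cupimp/bribrari/wop, c: piwi)
<== created
==> vault peekin(p: /cupimp)
<== [bribrari/, gogrun]


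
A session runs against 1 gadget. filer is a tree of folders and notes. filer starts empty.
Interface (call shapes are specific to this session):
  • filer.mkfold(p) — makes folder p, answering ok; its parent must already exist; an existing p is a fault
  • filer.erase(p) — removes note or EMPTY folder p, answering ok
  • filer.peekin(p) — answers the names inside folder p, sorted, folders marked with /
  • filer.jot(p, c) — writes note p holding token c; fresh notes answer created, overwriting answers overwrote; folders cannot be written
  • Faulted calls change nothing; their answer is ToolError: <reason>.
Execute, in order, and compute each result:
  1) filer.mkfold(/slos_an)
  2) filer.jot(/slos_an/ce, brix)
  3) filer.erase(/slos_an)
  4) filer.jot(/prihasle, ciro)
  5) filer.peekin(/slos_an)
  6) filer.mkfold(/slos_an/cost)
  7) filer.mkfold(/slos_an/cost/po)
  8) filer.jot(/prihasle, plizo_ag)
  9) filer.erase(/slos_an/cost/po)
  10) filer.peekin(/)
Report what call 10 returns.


Answer: [prihasle, slos_an/]

Derivation:
>>> filer.mkfold /slos_an
:: ok
>>> filer.jot /slos_an/ce brix
:: created
>>> filer.erase /slos_an
:: ToolError: not empty
>>> filer.jot /prihasle ciro
:: created
>>> filer.peekin /slos_an
:: [ce]
>>> filer.mkfold /slos_an/cost
:: ok
>>> filer.mkfold /slos_an/cost/po
:: ok
>>> filer.jot /prihasle plizo_ag
:: overwrote
>>> filer.erase /slos_an/cost/po
:: ok
>>> filer.peekin /
:: [prihasle, slos_an/]


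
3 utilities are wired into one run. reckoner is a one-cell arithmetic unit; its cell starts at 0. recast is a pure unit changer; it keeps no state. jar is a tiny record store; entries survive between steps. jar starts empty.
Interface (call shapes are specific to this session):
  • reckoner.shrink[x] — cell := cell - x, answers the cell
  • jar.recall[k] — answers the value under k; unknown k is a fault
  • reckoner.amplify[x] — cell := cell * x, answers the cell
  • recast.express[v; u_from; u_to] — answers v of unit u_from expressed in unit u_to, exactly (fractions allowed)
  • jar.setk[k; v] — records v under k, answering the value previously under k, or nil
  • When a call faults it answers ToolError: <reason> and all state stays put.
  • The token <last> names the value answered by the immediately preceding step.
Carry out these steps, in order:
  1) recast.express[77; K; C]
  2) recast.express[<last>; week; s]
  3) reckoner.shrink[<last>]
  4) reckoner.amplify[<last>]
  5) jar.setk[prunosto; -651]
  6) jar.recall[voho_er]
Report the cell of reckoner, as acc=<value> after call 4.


Answer: acc=14073437537510400

Derivation:
I invoke express with v='77', u_from='K', u_to='C', and observe -3923/20.
Then express with v='<last>', u_from='week', u_to='s', yielding -118631520.
I call shrink with x='<last>', giving 118631520.
Calling amplify with x='<last>', yielding 14073437537510400.
I try setk with k='prunosto', v='-651', and get nil.
Next I call recall with k='voho_er', yielding ToolError: no such key voho_er.


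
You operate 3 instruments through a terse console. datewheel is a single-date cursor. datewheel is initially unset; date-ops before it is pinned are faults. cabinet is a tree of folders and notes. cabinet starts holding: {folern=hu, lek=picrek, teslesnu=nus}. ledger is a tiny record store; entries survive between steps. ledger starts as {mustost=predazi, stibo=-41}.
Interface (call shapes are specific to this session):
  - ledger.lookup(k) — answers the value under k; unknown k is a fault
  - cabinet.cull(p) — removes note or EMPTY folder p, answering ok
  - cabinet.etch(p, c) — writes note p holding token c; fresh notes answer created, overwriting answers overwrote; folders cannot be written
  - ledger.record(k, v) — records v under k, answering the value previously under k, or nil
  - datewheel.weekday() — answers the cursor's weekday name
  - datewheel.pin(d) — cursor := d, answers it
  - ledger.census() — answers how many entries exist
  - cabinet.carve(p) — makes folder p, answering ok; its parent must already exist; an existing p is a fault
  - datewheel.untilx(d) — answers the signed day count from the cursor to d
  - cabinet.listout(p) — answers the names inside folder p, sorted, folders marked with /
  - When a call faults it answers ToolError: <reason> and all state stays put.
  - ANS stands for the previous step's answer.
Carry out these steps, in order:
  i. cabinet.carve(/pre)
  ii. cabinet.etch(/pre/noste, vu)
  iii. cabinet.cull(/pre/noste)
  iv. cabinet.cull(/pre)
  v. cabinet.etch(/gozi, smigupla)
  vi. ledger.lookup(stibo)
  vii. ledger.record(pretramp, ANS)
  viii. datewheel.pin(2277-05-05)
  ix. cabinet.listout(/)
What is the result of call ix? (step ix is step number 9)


Answer: [folern, gozi, lek, teslesnu]

Derivation:
Calling cabinet.carve(p→/pre), which returns ok.
I use cabinet.etch(p→/pre/noste, c→vu), yielding created.
Now I run cabinet.cull(p→/pre/noste), and observe ok.
I use cabinet.cull(p→/pre), → ok.
Now I run cabinet.etch(p→/gozi, c→smigupla), and observe created.
I invoke ledger.lookup(k→stibo), → -41.
Calling ledger.record(k→pretramp, v→ANS), which returns nil.
I try datewheel.pin(d→2277-05-05), and get 2277-05-05.
I invoke cabinet.listout(p→/), — result: [folern, gozi, lek, teslesnu].


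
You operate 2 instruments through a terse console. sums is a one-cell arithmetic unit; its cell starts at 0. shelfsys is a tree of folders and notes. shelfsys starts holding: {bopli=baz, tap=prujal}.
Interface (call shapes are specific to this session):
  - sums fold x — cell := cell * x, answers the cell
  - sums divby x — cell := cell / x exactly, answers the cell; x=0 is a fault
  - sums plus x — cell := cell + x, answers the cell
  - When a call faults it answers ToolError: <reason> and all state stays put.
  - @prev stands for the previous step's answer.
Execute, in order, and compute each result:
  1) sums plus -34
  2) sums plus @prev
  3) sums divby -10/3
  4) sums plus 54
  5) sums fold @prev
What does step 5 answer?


Invoking sums plus on x→-34, and see -34.
Then sums plus on x→@prev: -68.
I call sums divby on x→-10/3, — result: 102/5.
I invoke sums plus on x→54, and observe 372/5.
Now I run sums fold on x→@prev: 138384/25.

Answer: 138384/25


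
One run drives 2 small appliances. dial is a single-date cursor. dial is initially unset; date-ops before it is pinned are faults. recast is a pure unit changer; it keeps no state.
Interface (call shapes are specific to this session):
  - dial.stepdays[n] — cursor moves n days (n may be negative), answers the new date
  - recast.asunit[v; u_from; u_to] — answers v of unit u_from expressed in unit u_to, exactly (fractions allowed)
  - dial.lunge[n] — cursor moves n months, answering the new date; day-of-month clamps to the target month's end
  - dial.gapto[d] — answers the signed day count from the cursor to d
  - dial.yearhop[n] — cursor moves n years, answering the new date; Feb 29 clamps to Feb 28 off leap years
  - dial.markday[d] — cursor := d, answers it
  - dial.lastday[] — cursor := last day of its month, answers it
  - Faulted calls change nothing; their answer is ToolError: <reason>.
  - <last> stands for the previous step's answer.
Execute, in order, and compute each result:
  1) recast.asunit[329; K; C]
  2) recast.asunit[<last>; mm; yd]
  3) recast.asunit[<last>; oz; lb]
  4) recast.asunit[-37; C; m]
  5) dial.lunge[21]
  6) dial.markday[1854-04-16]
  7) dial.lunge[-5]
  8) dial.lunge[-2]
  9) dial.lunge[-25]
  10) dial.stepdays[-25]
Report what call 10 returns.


==> asunit(v: 329, u_from: K, u_to: C)
<== 1117/20
==> asunit(v: <last>, u_from: mm, u_to: yd)
<== 1117/18288
==> asunit(v: <last>, u_from: oz, u_to: lb)
<== 1117/292608
==> asunit(v: -37, u_from: C, u_to: m)
<== ToolError: incompatible units
==> lunge(n: 21)
<== ToolError: no date set
==> markday(d: 1854-04-16)
<== 1854-04-16
==> lunge(n: -5)
<== 1853-11-16
==> lunge(n: -2)
<== 1853-09-16
==> lunge(n: -25)
<== 1851-08-16
==> stepdays(n: -25)
<== 1851-07-22

Answer: 1851-07-22


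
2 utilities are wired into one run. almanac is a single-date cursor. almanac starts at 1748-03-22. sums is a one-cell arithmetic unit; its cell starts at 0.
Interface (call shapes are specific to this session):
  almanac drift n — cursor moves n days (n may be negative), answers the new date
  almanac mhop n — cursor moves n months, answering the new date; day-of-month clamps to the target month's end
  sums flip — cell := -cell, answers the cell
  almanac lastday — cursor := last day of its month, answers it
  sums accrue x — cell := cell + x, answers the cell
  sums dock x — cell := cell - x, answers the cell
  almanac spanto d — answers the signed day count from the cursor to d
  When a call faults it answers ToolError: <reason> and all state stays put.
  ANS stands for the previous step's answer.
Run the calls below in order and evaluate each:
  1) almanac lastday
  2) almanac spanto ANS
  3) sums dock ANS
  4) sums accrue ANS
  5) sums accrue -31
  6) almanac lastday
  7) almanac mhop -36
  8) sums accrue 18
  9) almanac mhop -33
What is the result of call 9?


Answer: 1742-06-30

Derivation:
→ almanac lastday()
← 1748-03-31
→ almanac spanto(d=ANS)
← 0
→ sums dock(x=ANS)
← 0
→ sums accrue(x=ANS)
← 0
→ sums accrue(x=-31)
← -31
→ almanac lastday()
← 1748-03-31
→ almanac mhop(n=-36)
← 1745-03-31
→ sums accrue(x=18)
← -13
→ almanac mhop(n=-33)
← 1742-06-30


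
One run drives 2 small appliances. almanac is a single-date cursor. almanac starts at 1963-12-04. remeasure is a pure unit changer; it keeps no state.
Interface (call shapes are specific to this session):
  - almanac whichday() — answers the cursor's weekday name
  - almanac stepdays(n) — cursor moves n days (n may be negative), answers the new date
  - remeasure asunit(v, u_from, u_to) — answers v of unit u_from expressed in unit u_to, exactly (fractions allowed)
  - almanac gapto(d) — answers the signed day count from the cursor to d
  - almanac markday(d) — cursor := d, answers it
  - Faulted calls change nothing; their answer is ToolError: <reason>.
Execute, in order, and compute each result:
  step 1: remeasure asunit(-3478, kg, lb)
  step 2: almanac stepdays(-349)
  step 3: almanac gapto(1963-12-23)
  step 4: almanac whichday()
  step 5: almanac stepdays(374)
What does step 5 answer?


Calling remeasure asunit with -3478, kg, lb, and get -347800000000/45359237.
Calling almanac stepdays with -349, and get 1962-12-20.
Calling almanac gapto with 1963-12-23, yielding 368.
Then almanac whichday(), giving Thursday.
I use almanac stepdays with 374, which returns 1963-12-29.

Answer: 1963-12-29


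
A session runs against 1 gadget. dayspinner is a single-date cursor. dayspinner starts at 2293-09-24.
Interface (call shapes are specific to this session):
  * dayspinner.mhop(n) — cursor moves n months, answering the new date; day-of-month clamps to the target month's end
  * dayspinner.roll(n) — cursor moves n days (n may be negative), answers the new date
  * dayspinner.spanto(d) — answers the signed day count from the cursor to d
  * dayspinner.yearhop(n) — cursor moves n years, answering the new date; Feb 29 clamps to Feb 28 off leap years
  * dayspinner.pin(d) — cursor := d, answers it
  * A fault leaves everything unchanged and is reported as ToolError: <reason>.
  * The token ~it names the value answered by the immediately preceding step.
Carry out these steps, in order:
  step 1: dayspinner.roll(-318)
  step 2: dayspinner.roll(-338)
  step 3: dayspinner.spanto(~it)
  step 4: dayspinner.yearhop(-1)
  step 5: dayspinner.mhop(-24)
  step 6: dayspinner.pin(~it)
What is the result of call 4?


Answer: 2290-12-08

Derivation:
Now I run dayspinner.roll(n=-318): 2292-11-10.
I run dayspinner.roll(n=-338), yielding 2291-12-08.
Invoking dayspinner.spanto(d=~it): 0.
Using dayspinner.yearhop(n=-1), yielding 2290-12-08.
Calling dayspinner.mhop(n=-24), which returns 2288-12-08.
Calling dayspinner.pin(d=~it), yielding 2288-12-08.


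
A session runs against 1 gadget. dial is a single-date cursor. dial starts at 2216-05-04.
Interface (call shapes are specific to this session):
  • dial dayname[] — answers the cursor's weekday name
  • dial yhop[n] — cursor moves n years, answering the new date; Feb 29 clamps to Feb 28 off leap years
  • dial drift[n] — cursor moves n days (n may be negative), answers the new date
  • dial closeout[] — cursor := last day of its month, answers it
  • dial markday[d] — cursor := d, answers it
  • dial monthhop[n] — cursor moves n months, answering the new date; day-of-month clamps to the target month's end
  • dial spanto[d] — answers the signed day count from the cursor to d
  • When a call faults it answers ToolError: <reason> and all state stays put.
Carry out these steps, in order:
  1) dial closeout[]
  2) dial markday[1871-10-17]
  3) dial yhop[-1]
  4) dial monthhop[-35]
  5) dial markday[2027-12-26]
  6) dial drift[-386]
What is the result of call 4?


[in] dial closeout
[out] 2216-05-31
[in] dial markday d: 1871-10-17
[out] 1871-10-17
[in] dial yhop n: -1
[out] 1870-10-17
[in] dial monthhop n: -35
[out] 1867-11-17
[in] dial markday d: 2027-12-26
[out] 2027-12-26
[in] dial drift n: -386
[out] 2026-12-05

Answer: 1867-11-17


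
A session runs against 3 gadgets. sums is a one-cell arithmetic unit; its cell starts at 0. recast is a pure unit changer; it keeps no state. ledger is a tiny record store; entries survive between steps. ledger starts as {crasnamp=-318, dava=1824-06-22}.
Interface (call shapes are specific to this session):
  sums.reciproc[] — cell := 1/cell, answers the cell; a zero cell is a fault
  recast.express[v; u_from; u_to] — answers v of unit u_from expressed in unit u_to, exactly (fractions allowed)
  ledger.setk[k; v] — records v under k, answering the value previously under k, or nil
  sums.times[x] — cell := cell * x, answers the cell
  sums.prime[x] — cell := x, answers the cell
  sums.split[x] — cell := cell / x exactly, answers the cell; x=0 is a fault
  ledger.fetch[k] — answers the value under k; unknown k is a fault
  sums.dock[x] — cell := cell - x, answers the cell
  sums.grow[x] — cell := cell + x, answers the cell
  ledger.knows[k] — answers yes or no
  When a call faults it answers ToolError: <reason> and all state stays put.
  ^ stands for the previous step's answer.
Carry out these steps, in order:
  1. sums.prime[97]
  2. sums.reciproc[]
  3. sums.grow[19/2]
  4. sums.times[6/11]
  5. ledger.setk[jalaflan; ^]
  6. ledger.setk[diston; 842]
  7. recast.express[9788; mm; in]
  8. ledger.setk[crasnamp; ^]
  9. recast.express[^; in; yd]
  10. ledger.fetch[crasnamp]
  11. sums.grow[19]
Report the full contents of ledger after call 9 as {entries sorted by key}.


Answer: {crasnamp=48940/127, dava=1824-06-22, diston=842, jalaflan=5535/1067}

Derivation:
-> prime(x: 97)
<- 97
-> reciproc()
<- 1/97
-> grow(x: 19/2)
<- 1845/194
-> times(x: 6/11)
<- 5535/1067
-> setk(k: jalaflan, v: ^)
<- nil
-> setk(k: diston, v: 842)
<- nil
-> express(v: 9788, u_from: mm, u_to: in)
<- 48940/127
-> setk(k: crasnamp, v: ^)
<- -318
-> express(v: ^, u_from: in, u_to: yd)
<- -53/6
-> fetch(k: crasnamp)
<- 48940/127
-> grow(x: 19)
<- 25808/1067


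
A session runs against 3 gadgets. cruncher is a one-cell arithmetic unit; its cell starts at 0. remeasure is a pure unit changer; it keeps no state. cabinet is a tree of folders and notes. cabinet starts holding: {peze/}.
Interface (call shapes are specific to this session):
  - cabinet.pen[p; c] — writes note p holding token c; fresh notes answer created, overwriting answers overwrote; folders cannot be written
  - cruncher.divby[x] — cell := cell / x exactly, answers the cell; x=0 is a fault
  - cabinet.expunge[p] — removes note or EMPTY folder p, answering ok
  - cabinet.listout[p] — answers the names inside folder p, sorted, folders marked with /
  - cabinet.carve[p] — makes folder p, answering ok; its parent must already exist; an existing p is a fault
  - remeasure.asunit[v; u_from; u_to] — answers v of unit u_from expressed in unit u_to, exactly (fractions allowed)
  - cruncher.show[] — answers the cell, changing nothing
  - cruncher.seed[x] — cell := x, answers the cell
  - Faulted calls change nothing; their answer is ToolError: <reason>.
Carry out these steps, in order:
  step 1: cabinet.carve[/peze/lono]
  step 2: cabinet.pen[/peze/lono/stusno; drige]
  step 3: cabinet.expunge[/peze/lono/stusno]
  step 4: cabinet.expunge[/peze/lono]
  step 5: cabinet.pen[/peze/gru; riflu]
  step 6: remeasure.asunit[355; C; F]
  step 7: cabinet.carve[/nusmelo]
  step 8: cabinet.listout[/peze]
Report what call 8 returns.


Answer: [gru]

Derivation:
I use cabinet.carve using p='/peze/lono', and see ok.
Invoking cabinet.pen using p='/peze/lono/stusno', c='drige', and see created.
Invoking cabinet.expunge using p='/peze/lono/stusno': ok.
I call cabinet.expunge using p='/peze/lono', and observe ok.
I use cabinet.pen using p='/peze/gru', c='riflu', — result: created.
Calling remeasure.asunit using v='355', u_from='C', u_to='F', → 671.
I try cabinet.carve using p='/nusmelo', and see ok.
Calling cabinet.listout using p='/peze', and get [gru].


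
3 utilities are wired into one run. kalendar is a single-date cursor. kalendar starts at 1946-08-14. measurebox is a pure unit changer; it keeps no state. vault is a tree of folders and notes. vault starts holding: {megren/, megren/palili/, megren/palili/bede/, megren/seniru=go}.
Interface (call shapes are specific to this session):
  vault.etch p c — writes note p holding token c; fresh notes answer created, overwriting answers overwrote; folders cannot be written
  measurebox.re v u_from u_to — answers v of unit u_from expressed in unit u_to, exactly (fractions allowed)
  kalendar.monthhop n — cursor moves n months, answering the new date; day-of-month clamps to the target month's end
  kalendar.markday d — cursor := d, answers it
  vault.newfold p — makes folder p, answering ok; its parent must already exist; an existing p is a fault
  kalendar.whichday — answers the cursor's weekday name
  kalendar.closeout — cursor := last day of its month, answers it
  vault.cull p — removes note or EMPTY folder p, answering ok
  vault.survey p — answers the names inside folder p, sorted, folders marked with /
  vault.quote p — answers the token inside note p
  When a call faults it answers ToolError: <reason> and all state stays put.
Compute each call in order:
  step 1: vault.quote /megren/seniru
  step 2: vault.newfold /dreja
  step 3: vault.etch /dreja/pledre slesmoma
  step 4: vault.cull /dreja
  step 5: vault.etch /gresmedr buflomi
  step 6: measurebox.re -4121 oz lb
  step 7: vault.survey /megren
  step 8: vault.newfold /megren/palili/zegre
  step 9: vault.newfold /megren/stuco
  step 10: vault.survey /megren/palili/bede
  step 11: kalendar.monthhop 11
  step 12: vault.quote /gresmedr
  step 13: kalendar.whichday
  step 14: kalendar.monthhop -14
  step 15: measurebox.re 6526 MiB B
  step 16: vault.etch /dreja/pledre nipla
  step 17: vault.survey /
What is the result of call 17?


Answer: [dreja/, gresmedr, megren/]

Derivation:
> vault.quote p='/megren/seniru'
[out] go
> vault.newfold p='/dreja'
[out] ok
> vault.etch p='/dreja/pledre' c='slesmoma'
[out] created
> vault.cull p='/dreja'
[out] ToolError: not empty
> vault.etch p='/gresmedr' c='buflomi'
[out] created
> measurebox.re v='-4121' u_from='oz' u_to='lb'
[out] -4121/16
> vault.survey p='/megren'
[out] [palili/, seniru]
> vault.newfold p='/megren/palili/zegre'
[out] ok
> vault.newfold p='/megren/stuco'
[out] ok
> vault.survey p='/megren/palili/bede'
[out] []
> kalendar.monthhop n='11'
[out] 1947-07-14
> vault.quote p='/gresmedr'
[out] buflomi
> kalendar.whichday
[out] Monday
> kalendar.monthhop n='-14'
[out] 1946-05-14
> measurebox.re v='6526' u_from='MiB' u_to='B'
[out] 6843006976
> vault.etch p='/dreja/pledre' c='nipla'
[out] overwrote
> vault.survey p='/'
[out] [dreja/, gresmedr, megren/]


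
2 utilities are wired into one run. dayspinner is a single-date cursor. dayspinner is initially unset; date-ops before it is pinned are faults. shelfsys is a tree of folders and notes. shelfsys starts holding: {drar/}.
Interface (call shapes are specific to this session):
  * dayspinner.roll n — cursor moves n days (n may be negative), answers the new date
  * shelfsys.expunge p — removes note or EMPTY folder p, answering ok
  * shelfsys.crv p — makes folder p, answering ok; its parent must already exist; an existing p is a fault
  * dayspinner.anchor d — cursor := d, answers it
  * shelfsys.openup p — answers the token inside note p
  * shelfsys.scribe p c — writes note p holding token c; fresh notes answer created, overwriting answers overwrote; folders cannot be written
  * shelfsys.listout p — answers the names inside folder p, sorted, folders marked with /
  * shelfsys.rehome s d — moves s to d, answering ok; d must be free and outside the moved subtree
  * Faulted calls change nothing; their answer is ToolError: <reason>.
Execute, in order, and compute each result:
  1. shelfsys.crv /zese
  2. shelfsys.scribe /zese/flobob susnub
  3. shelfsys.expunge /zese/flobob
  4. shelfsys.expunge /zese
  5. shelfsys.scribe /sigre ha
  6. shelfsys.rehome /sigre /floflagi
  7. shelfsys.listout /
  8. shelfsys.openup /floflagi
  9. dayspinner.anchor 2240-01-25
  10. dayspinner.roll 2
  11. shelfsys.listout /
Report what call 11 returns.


Answer: [drar/, floflagi]

Derivation:
-> shelfsys.crv(/zese)
<- ok
-> shelfsys.scribe(/zese/flobob, susnub)
<- created
-> shelfsys.expunge(/zese/flobob)
<- ok
-> shelfsys.expunge(/zese)
<- ok
-> shelfsys.scribe(/sigre, ha)
<- created
-> shelfsys.rehome(/sigre, /floflagi)
<- ok
-> shelfsys.listout(/)
<- [drar/, floflagi]
-> shelfsys.openup(/floflagi)
<- ha
-> dayspinner.anchor(2240-01-25)
<- 2240-01-25
-> dayspinner.roll(2)
<- 2240-01-27
-> shelfsys.listout(/)
<- [drar/, floflagi]


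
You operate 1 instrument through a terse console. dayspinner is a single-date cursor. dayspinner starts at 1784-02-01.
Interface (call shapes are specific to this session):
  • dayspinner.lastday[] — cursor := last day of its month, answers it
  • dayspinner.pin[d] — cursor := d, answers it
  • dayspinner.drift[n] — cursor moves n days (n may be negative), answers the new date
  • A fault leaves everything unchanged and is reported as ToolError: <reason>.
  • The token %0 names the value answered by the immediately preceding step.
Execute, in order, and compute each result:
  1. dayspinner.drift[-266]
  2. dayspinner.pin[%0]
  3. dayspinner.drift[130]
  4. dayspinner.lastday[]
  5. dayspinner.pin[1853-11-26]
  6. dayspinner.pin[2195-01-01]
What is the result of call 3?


Answer: 1783-09-18

Derivation:
CALL dayspinner.drift[n: -266]
RET  1783-05-11
CALL dayspinner.pin[d: %0]
RET  1783-05-11
CALL dayspinner.drift[n: 130]
RET  1783-09-18
CALL dayspinner.lastday[]
RET  1783-09-30
CALL dayspinner.pin[d: 1853-11-26]
RET  1853-11-26
CALL dayspinner.pin[d: 2195-01-01]
RET  2195-01-01


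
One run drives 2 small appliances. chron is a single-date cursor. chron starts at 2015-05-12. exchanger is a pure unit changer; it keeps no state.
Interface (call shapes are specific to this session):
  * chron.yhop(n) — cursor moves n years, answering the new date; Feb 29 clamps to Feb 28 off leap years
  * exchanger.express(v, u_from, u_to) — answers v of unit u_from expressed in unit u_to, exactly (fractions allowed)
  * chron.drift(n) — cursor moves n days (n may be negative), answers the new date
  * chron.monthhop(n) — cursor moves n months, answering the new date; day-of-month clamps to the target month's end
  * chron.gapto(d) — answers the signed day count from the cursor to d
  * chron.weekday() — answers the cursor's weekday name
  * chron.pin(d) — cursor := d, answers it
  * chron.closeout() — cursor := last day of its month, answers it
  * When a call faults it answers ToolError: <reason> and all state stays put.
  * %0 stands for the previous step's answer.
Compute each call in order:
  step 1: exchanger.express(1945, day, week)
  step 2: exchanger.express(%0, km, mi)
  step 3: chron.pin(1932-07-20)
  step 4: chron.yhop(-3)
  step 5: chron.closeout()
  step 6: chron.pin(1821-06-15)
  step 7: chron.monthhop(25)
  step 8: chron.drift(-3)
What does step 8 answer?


Answer: 1823-07-12

Derivation:
==> exchanger.express(1945, day, week)
<== 1945/7
==> exchanger.express(%0, km, mi)
<== 30390625/176022
==> chron.pin(1932-07-20)
<== 1932-07-20
==> chron.yhop(-3)
<== 1929-07-20
==> chron.closeout()
<== 1929-07-31
==> chron.pin(1821-06-15)
<== 1821-06-15
==> chron.monthhop(25)
<== 1823-07-15
==> chron.drift(-3)
<== 1823-07-12


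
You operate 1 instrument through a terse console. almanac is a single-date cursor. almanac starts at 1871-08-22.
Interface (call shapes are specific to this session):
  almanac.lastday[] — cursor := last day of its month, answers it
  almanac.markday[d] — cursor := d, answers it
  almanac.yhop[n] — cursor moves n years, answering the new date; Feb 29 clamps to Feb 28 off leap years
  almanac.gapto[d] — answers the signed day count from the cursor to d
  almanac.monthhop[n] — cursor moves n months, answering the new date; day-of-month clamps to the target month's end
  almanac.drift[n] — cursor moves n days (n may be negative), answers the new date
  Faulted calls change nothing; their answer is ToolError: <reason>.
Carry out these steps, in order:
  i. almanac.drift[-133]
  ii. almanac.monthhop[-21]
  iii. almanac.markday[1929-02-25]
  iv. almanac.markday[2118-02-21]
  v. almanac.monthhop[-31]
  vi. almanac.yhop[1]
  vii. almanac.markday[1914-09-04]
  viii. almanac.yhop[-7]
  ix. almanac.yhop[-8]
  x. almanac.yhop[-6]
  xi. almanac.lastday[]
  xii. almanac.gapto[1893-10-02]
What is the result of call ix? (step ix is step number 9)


Answer: 1899-09-04

Derivation:
Act: drift[n=-133]
Obs: 1871-04-11
Act: monthhop[n=-21]
Obs: 1869-07-11
Act: markday[d=1929-02-25]
Obs: 1929-02-25
Act: markday[d=2118-02-21]
Obs: 2118-02-21
Act: monthhop[n=-31]
Obs: 2115-07-21
Act: yhop[n=1]
Obs: 2116-07-21
Act: markday[d=1914-09-04]
Obs: 1914-09-04
Act: yhop[n=-7]
Obs: 1907-09-04
Act: yhop[n=-8]
Obs: 1899-09-04
Act: yhop[n=-6]
Obs: 1893-09-04
Act: lastday[]
Obs: 1893-09-30
Act: gapto[d=1893-10-02]
Obs: 2


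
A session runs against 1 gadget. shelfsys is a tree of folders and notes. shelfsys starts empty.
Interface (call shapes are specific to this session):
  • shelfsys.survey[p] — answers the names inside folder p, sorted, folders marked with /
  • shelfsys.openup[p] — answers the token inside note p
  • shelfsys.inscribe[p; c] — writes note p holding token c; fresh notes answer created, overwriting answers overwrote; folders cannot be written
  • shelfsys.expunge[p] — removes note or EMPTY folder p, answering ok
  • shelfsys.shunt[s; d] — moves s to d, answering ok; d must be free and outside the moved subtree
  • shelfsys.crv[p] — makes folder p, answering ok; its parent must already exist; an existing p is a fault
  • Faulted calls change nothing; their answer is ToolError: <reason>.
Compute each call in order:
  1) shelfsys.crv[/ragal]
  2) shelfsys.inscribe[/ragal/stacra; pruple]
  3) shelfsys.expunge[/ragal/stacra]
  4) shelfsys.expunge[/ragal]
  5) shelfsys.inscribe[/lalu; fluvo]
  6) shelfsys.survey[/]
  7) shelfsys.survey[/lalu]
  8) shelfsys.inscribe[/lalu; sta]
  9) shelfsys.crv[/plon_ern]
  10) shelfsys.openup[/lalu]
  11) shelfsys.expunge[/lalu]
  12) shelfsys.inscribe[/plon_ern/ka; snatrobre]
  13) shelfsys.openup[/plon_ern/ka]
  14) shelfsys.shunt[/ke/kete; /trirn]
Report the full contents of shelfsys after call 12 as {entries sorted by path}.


Answer: {plon_ern/, plon_ern/ka=snatrobre}

Derivation:
Do: crv[p→/ragal]
See: ok
Do: inscribe[p→/ragal/stacra; c→pruple]
See: created
Do: expunge[p→/ragal/stacra]
See: ok
Do: expunge[p→/ragal]
See: ok
Do: inscribe[p→/lalu; c→fluvo]
See: created
Do: survey[p→/]
See: [lalu]
Do: survey[p→/lalu]
See: ToolError: not a directory
Do: inscribe[p→/lalu; c→sta]
See: overwrote
Do: crv[p→/plon_ern]
See: ok
Do: openup[p→/lalu]
See: sta
Do: expunge[p→/lalu]
See: ok
Do: inscribe[p→/plon_ern/ka; c→snatrobre]
See: created
Do: openup[p→/plon_ern/ka]
See: snatrobre
Do: shunt[s→/ke/kete; d→/trirn]
See: ToolError: not found
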